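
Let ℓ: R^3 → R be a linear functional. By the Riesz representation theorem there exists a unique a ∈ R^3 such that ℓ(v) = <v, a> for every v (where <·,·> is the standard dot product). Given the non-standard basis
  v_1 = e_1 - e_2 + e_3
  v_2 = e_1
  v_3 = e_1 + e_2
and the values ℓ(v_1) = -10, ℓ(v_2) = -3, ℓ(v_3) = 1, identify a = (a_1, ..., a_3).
a = (-3, 4, -3)

Write a = (a_1, ..., a_3) in the standard basis. For each basis vector v_i, ℓ(v_i) = <v_i, a> is a linear equation in the a_j's. Collect the n equations into a matrix system V a = ℓ, where row i of V is v_i (expressed in the standard basis). Since V is invertible (lower-triangular with 1s on the diagonal, up to permutation), solve by back-substitution:
  V =
[[1, -1, 1],
 [1, 0, 0],
 [1, 1, 0]]
  V a = (-10, -3, 1)
Solving gives a = (-3, 4, -3).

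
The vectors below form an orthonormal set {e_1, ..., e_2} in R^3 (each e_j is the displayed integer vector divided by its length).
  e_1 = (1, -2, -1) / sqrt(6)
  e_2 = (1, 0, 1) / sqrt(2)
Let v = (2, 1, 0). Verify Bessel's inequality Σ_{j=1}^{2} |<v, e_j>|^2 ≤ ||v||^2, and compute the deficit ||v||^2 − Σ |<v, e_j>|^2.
Σ |<v, e_j>|^2 = 2; ||v||^2 = 5; deficit = 3

Write each e_j = u_j / sqrt(<u_j, u_j>) where u_j is the displayed integer vector. Then <v, e_j> = <v, u_j> / sqrt(<u_j, u_j>), so |<v, e_j>|^2 = <v, u_j>^2 / <u_j, u_j>.
Coefficients: <v, e_1> = 0/sqrt(6), <v, e_2> = 2/sqrt(2).
Square and sum: Σ |<v, e_j>|^2 = 2.
Compute ||v||^2 = v·v = 5.
Deficit = 5 − 2 = 3 ≥ 0, confirming Bessel's inequality. (The deficit equals ||v − Σ <v,e_j> e_j||^2, the squared distance from v to span{e_j}.)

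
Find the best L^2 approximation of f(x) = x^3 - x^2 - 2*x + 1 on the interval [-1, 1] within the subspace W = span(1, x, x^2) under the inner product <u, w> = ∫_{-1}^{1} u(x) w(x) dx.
g(x) = -x^2 - 7*x/5 + 1

The best approximation g ∈ W is the orthogonal projection of f onto W. Writing g = a_0 + a_1 x + a_2 x^2, the coefficients solve the normal equations G · a = b where
  G_{ij} = <φ_i, φ_j> and b_i = <f, φ_i>, with φ_0 = 1, φ_1 = x, φ_2 = x^2.
G =
  [2, 0, 2/3]
  [0, 2/3, 0]
  [2/3, 0, 2/5],
b = (4/3, -14/15, 4/15).
Solving gives a_0 = 1, a_1 = -7/5, a_2 = -1, so
  g(x) = -x^2 - 7*x/5 + 1.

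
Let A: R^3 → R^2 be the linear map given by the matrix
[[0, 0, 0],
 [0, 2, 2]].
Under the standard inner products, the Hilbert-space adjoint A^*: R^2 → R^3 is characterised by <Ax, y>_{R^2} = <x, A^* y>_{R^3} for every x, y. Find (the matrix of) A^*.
A^* = A^T =
[[0, 0],
 [0, 2],
 [0, 2]]

For real matrices with standard dot products, the defining identity <Ax, y> = <x, A^* y> gives (Ax)^T y = x^T (A^*) y, i.e. x^T A^T y = x^T (A^*) y. Since this holds for all x, y, we must have A^* = A^T. Therefore
A^* =
[[0, 0],
 [0, 2],
 [0, 2]].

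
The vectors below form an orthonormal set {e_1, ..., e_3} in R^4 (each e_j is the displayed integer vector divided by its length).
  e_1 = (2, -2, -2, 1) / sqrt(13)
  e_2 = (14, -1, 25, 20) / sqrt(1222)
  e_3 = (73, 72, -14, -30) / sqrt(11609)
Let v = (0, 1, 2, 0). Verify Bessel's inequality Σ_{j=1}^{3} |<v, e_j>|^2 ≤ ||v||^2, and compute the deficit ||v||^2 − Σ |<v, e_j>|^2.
Σ |<v, e_j>|^2 = 2421/494; ||v||^2 = 5; deficit = 49/494

Write each e_j = u_j / sqrt(<u_j, u_j>) where u_j is the displayed integer vector. Then <v, e_j> = <v, u_j> / sqrt(<u_j, u_j>), so |<v, e_j>|^2 = <v, u_j>^2 / <u_j, u_j>.
Coefficients: <v, e_1> = -6/sqrt(13), <v, e_2> = 49/sqrt(1222), <v, e_3> = 44/sqrt(11609).
Square and sum: Σ |<v, e_j>|^2 = 2421/494.
Compute ||v||^2 = v·v = 5.
Deficit = 5 − 2421/494 = 49/494 ≥ 0, confirming Bessel's inequality. (The deficit equals ||v − Σ <v,e_j> e_j||^2, the squared distance from v to span{e_j}.)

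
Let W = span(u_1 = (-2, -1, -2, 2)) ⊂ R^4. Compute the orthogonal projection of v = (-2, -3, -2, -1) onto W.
proj_W(v) = (-18/13, -9/13, -18/13, 18/13)

Set up U = [u_1 | ... | u_1] ∈ R^(4×1). The projector onto W = col(U) is P = U (U^T U)^(-1) U^T.
Compute U^T U =
  [13],
and U^T v = (9).
Solve U^T U · c = U^T v for the coefficients: c = (9/13). The projection is proj_W(v) = U c.
Check: (v - proj_W(v)) · u_1 = 0  (should be 0).
Result: proj_W(v) = (-18/13, -9/13, -18/13, 18/13).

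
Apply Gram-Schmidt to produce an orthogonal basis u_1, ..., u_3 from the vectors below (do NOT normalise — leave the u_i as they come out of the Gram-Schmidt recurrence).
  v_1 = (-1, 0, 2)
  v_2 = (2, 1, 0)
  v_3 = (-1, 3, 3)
Orthogonal basis:
  u_1 = (-1, 0, 2)
  u_2 = (8/5, 1, 4/5)
  u_3 = (-22/21, 44/21, -11/21)

Apply the Gram-Schmidt recurrence
  u_1 = v_1
  u_i = v_i − Σ_{j<i} ((v_i · u_j) / (u_j · u_j)) · u_j.

Step by step this gives:
  u_1 = (-1, 0, 2)
  u_2 = (8/5, 1, 4/5)
  u_3 = (-22/21, 44/21, -11/21)

Orthogonality check:
  u_2 · u_1 = 0 (should be 0)
  u_3 · u_1 = 0 (should be 0)
  u_3 · u_2 = 0 (should be 0)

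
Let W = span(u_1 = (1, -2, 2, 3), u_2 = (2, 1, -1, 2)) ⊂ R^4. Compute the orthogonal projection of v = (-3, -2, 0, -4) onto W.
proj_W(v) = (-267/82, -38/41, 38/41, -313/82)

Set up U = [u_1 | ... | u_2] ∈ R^(4×2). The projector onto W = col(U) is P = U (U^T U)^(-1) U^T.
Compute U^T U =
  [18, 4]
  [4, 10],
and U^T v = (-11, -16).
Solve U^T U · c = U^T v for the coefficients: c = (-23/82, -61/41). The projection is proj_W(v) = U c.
Check: (v - proj_W(v)) · u_1 = 0  (should be 0).
Check: (v - proj_W(v)) · u_2 = 0  (should be 0).
Result: proj_W(v) = (-267/82, -38/41, 38/41, -313/82).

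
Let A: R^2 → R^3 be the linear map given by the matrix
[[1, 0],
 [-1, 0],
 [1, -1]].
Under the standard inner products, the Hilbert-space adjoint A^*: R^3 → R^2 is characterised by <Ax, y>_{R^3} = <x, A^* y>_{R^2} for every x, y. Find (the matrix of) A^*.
A^* = A^T =
[[1, -1, 1],
 [0, 0, -1]]

For real matrices with standard dot products, the defining identity <Ax, y> = <x, A^* y> gives (Ax)^T y = x^T (A^*) y, i.e. x^T A^T y = x^T (A^*) y. Since this holds for all x, y, we must have A^* = A^T. Therefore
A^* =
[[1, -1, 1],
 [0, 0, -1]].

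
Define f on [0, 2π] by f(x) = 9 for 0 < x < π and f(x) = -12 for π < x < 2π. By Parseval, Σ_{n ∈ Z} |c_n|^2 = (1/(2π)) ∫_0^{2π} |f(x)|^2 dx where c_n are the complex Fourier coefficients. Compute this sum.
Σ |c_n|^2 = 225/2

Parseval equates the L^2 energy of f (normalised by 1/(2π)) with the ℓ^2 sum of its Fourier coefficients: (1/(2π)) ∫_0^{2π} |f|^2 = Σ |c_n|^2.
Compute the left side: (1/(2π)) [∫_0^π 9^2 dx + ∫_π^{2π} (-12)^2 dx] = (1/(2π)) · (81π + 144π) = (81 + 144)/2 = 225/2.
So Σ_{n ∈ Z} |c_n|^2 = 225/2.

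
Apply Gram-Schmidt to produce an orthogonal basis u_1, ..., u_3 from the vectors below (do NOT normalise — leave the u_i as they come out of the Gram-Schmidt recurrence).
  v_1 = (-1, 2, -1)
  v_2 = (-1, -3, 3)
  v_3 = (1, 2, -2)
Orthogonal basis:
  u_1 = (-1, 2, -1)
  u_2 = (-7/3, -1/3, 5/3)
  u_3 = (3/50, 2/25, 1/10)

Apply the Gram-Schmidt recurrence
  u_1 = v_1
  u_i = v_i − Σ_{j<i} ((v_i · u_j) / (u_j · u_j)) · u_j.

Step by step this gives:
  u_1 = (-1, 2, -1)
  u_2 = (-7/3, -1/3, 5/3)
  u_3 = (3/50, 2/25, 1/10)

Orthogonality check:
  u_2 · u_1 = 0 (should be 0)
  u_3 · u_1 = 0 (should be 0)
  u_3 · u_2 = 0 (should be 0)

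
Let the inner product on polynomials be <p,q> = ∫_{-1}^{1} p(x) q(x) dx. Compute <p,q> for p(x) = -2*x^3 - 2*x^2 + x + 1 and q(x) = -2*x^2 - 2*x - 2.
<p,q> = -4/5

Expand the product: p(x)·q(x) = 4*x^5 + 8*x^4 + 6*x^3 - 4*x - 2.
∫_{-1}^{1} of each monomial x^k gives [2/(k+1) if k even, 0 if k odd]. Integrating term-by-term (or equivalently evaluating the antiderivative F(x) = 2*x^6/3 + 8*x^5/5 + 3*x^4/2 - 2*x^2 - 2*x at the endpoints):
  F(1) − F(−1) = -7/30 − (17/30) = -4/5.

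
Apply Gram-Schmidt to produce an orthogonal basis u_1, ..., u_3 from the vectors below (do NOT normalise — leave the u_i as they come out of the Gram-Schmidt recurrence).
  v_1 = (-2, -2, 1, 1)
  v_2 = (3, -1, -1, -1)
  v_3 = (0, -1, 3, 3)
Orthogonal basis:
  u_1 = (-2, -2, 1, 1)
  u_2 = (9/5, -11/5, -2/5, -2/5)
  u_3 = (23/14, 23/42, 46/21, 46/21)

Apply the Gram-Schmidt recurrence
  u_1 = v_1
  u_i = v_i − Σ_{j<i} ((v_i · u_j) / (u_j · u_j)) · u_j.

Step by step this gives:
  u_1 = (-2, -2, 1, 1)
  u_2 = (9/5, -11/5, -2/5, -2/5)
  u_3 = (23/14, 23/42, 46/21, 46/21)

Orthogonality check:
  u_2 · u_1 = 0 (should be 0)
  u_3 · u_1 = 0 (should be 0)
  u_3 · u_2 = 0 (should be 0)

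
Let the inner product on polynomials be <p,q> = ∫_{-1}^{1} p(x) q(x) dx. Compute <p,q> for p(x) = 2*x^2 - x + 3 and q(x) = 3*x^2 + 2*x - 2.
<p,q> = -38/5

Expand the product: p(x)·q(x) = 6*x^4 + x^3 + 3*x^2 + 8*x - 6.
∫_{-1}^{1} of each monomial x^k gives [2/(k+1) if k even, 0 if k odd]. Integrating term-by-term (or equivalently evaluating the antiderivative F(x) = 6*x^5/5 + x^4/4 + x^3 + 4*x^2 - 6*x at the endpoints):
  F(1) − F(−1) = 9/20 − (161/20) = -38/5.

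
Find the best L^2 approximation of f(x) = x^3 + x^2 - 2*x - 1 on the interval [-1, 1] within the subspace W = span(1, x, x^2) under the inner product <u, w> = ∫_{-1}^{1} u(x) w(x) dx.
g(x) = x^2 - 7*x/5 - 1

The best approximation g ∈ W is the orthogonal projection of f onto W. Writing g = a_0 + a_1 x + a_2 x^2, the coefficients solve the normal equations G · a = b where
  G_{ij} = <φ_i, φ_j> and b_i = <f, φ_i>, with φ_0 = 1, φ_1 = x, φ_2 = x^2.
G =
  [2, 0, 2/3]
  [0, 2/3, 0]
  [2/3, 0, 2/5],
b = (-4/3, -14/15, -4/15).
Solving gives a_0 = -1, a_1 = -7/5, a_2 = 1, so
  g(x) = x^2 - 7*x/5 - 1.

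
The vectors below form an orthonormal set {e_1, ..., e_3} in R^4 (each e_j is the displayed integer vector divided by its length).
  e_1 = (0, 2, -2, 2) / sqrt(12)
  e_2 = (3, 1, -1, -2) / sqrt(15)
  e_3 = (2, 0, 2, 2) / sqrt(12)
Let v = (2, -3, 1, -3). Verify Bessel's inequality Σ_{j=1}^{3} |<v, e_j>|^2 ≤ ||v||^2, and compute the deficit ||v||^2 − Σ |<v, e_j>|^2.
Σ |<v, e_j>|^2 = 103/5; ||v||^2 = 23; deficit = 12/5

Write each e_j = u_j / sqrt(<u_j, u_j>) where u_j is the displayed integer vector. Then <v, e_j> = <v, u_j> / sqrt(<u_j, u_j>), so |<v, e_j>|^2 = <v, u_j>^2 / <u_j, u_j>.
Coefficients: <v, e_1> = -14/sqrt(12), <v, e_2> = 8/sqrt(15), <v, e_3> = 0/sqrt(12).
Square and sum: Σ |<v, e_j>|^2 = 103/5.
Compute ||v||^2 = v·v = 23.
Deficit = 23 − 103/5 = 12/5 ≥ 0, confirming Bessel's inequality. (The deficit equals ||v − Σ <v,e_j> e_j||^2, the squared distance from v to span{e_j}.)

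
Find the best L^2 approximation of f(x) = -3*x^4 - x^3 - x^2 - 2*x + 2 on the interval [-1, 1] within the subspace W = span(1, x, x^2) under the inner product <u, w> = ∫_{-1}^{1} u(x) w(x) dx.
g(x) = -25*x^2/7 - 13*x/5 + 79/35

The best approximation g ∈ W is the orthogonal projection of f onto W. Writing g = a_0 + a_1 x + a_2 x^2, the coefficients solve the normal equations G · a = b where
  G_{ij} = <φ_i, φ_j> and b_i = <f, φ_i>, with φ_0 = 1, φ_1 = x, φ_2 = x^2.
G =
  [2, 0, 2/3]
  [0, 2/3, 0]
  [2/3, 0, 2/5],
b = (32/15, -26/15, 8/105).
Solving gives a_0 = 79/35, a_1 = -13/5, a_2 = -25/7, so
  g(x) = -25*x^2/7 - 13*x/5 + 79/35.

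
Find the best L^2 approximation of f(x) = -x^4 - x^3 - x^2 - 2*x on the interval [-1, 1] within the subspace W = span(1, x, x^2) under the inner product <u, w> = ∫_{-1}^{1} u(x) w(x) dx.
g(x) = -13*x^2/7 - 13*x/5 + 3/35

The best approximation g ∈ W is the orthogonal projection of f onto W. Writing g = a_0 + a_1 x + a_2 x^2, the coefficients solve the normal equations G · a = b where
  G_{ij} = <φ_i, φ_j> and b_i = <f, φ_i>, with φ_0 = 1, φ_1 = x, φ_2 = x^2.
G =
  [2, 0, 2/3]
  [0, 2/3, 0]
  [2/3, 0, 2/5],
b = (-16/15, -26/15, -24/35).
Solving gives a_0 = 3/35, a_1 = -13/5, a_2 = -13/7, so
  g(x) = -13*x^2/7 - 13*x/5 + 3/35.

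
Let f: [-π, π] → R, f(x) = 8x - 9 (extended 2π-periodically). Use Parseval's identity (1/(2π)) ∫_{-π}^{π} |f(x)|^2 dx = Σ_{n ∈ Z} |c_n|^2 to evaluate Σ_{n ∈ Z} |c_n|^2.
Σ |c_n|^2 = 64π^2/3 + 81

Expand and integrate term by term over [-π, π]:
  ∫ (8x)^2 dx = 64·(2π^3/3); ∫ 2·8·(-9)·x dx = 0 (odd integrand); ∫ (-9)^2 dx = 81·2π.
So (1/(2π)) ∫_{-π}^{π} (8x - 9)^2 dx = 64π^2/3 + 81 = 64π^2/3 + 81.
Parseval ⇒ Σ |c_n|^2 = 64π^2/3 + 81.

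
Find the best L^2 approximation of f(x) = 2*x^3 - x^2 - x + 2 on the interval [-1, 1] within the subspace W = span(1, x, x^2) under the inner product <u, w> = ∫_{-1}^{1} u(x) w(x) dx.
g(x) = -x^2 + x/5 + 2

The best approximation g ∈ W is the orthogonal projection of f onto W. Writing g = a_0 + a_1 x + a_2 x^2, the coefficients solve the normal equations G · a = b where
  G_{ij} = <φ_i, φ_j> and b_i = <f, φ_i>, with φ_0 = 1, φ_1 = x, φ_2 = x^2.
G =
  [2, 0, 2/3]
  [0, 2/3, 0]
  [2/3, 0, 2/5],
b = (10/3, 2/15, 14/15).
Solving gives a_0 = 2, a_1 = 1/5, a_2 = -1, so
  g(x) = -x^2 + x/5 + 2.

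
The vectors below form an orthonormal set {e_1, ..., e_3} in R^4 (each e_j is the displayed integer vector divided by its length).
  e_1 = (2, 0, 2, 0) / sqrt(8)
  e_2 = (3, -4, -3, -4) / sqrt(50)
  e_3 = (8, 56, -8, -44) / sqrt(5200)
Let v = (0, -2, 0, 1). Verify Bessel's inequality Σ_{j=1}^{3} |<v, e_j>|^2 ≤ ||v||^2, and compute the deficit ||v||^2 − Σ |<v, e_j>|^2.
Σ |<v, e_j>|^2 = 5; ||v||^2 = 5; deficit = 0

Write each e_j = u_j / sqrt(<u_j, u_j>) where u_j is the displayed integer vector. Then <v, e_j> = <v, u_j> / sqrt(<u_j, u_j>), so |<v, e_j>|^2 = <v, u_j>^2 / <u_j, u_j>.
Coefficients: <v, e_1> = 0/sqrt(8), <v, e_2> = 4/sqrt(50), <v, e_3> = -156/sqrt(5200).
Square and sum: Σ |<v, e_j>|^2 = 5.
Compute ||v||^2 = v·v = 5.
Deficit = 5 − 5 = 0 ≥ 0, confirming Bessel's inequality. (The deficit equals ||v − Σ <v,e_j> e_j||^2, the squared distance from v to span{e_j}.)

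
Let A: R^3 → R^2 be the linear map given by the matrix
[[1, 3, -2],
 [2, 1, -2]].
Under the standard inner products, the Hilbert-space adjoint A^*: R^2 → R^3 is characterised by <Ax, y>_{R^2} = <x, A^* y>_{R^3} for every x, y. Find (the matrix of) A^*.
A^* = A^T =
[[1, 2],
 [3, 1],
 [-2, -2]]

For real matrices with standard dot products, the defining identity <Ax, y> = <x, A^* y> gives (Ax)^T y = x^T (A^*) y, i.e. x^T A^T y = x^T (A^*) y. Since this holds for all x, y, we must have A^* = A^T. Therefore
A^* =
[[1, 2],
 [3, 1],
 [-2, -2]].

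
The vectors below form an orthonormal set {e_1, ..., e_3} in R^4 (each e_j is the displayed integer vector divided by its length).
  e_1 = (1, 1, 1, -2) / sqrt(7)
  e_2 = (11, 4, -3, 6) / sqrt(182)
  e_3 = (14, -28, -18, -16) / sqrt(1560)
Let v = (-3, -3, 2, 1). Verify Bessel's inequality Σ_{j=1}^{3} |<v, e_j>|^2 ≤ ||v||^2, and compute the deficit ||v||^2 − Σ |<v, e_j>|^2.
Σ |<v, e_j>|^2 = 49/3; ||v||^2 = 23; deficit = 20/3

Write each e_j = u_j / sqrt(<u_j, u_j>) where u_j is the displayed integer vector. Then <v, e_j> = <v, u_j> / sqrt(<u_j, u_j>), so |<v, e_j>|^2 = <v, u_j>^2 / <u_j, u_j>.
Coefficients: <v, e_1> = -6/sqrt(7), <v, e_2> = -45/sqrt(182), <v, e_3> = -10/sqrt(1560).
Square and sum: Σ |<v, e_j>|^2 = 49/3.
Compute ||v||^2 = v·v = 23.
Deficit = 23 − 49/3 = 20/3 ≥ 0, confirming Bessel's inequality. (The deficit equals ||v − Σ <v,e_j> e_j||^2, the squared distance from v to span{e_j}.)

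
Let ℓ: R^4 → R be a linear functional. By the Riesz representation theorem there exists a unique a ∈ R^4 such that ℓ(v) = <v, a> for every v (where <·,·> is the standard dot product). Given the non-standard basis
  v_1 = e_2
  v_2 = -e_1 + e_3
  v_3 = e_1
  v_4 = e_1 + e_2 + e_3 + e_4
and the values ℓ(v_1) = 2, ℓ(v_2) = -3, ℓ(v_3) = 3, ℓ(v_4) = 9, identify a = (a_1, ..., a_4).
a = (3, 2, 0, 4)

Write a = (a_1, ..., a_4) in the standard basis. For each basis vector v_i, ℓ(v_i) = <v_i, a> is a linear equation in the a_j's. Collect the n equations into a matrix system V a = ℓ, where row i of V is v_i (expressed in the standard basis). Since V is invertible (lower-triangular with 1s on the diagonal, up to permutation), solve by back-substitution:
  V =
[[0, 1, 0, 0],
 [-1, 0, 1, 0],
 [1, 0, 0, 0],
 [1, 1, 1, 1]]
  V a = (2, -3, 3, 9)
Solving gives a = (3, 2, 0, 4).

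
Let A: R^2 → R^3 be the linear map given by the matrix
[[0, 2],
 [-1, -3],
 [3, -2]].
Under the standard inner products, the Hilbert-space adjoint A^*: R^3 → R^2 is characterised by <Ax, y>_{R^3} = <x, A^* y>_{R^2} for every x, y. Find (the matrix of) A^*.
A^* = A^T =
[[0, -1, 3],
 [2, -3, -2]]

For real matrices with standard dot products, the defining identity <Ax, y> = <x, A^* y> gives (Ax)^T y = x^T (A^*) y, i.e. x^T A^T y = x^T (A^*) y. Since this holds for all x, y, we must have A^* = A^T. Therefore
A^* =
[[0, -1, 3],
 [2, -3, -2]].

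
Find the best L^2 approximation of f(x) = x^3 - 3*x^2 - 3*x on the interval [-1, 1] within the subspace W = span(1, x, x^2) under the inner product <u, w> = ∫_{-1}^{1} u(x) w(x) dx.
g(x) = -3*x^2 - 12*x/5

The best approximation g ∈ W is the orthogonal projection of f onto W. Writing g = a_0 + a_1 x + a_2 x^2, the coefficients solve the normal equations G · a = b where
  G_{ij} = <φ_i, φ_j> and b_i = <f, φ_i>, with φ_0 = 1, φ_1 = x, φ_2 = x^2.
G =
  [2, 0, 2/3]
  [0, 2/3, 0]
  [2/3, 0, 2/5],
b = (-2, -8/5, -6/5).
Solving gives a_0 = 0, a_1 = -12/5, a_2 = -3, so
  g(x) = -3*x^2 - 12*x/5.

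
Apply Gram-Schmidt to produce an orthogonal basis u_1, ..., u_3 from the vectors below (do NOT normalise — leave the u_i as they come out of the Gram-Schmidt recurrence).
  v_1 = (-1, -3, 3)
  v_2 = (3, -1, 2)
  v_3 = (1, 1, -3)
Orthogonal basis:
  u_1 = (-1, -3, 3)
  u_2 = (63/19, -1/19, 20/19)
  u_3 = (33/115, -121/115, -22/23)

Apply the Gram-Schmidt recurrence
  u_1 = v_1
  u_i = v_i − Σ_{j<i} ((v_i · u_j) / (u_j · u_j)) · u_j.

Step by step this gives:
  u_1 = (-1, -3, 3)
  u_2 = (63/19, -1/19, 20/19)
  u_3 = (33/115, -121/115, -22/23)

Orthogonality check:
  u_2 · u_1 = 0 (should be 0)
  u_3 · u_1 = 0 (should be 0)
  u_3 · u_2 = 0 (should be 0)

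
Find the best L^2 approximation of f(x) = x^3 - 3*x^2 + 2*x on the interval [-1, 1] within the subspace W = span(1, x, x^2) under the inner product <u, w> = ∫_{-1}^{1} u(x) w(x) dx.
g(x) = -3*x^2 + 13*x/5

The best approximation g ∈ W is the orthogonal projection of f onto W. Writing g = a_0 + a_1 x + a_2 x^2, the coefficients solve the normal equations G · a = b where
  G_{ij} = <φ_i, φ_j> and b_i = <f, φ_i>, with φ_0 = 1, φ_1 = x, φ_2 = x^2.
G =
  [2, 0, 2/3]
  [0, 2/3, 0]
  [2/3, 0, 2/5],
b = (-2, 26/15, -6/5).
Solving gives a_0 = 0, a_1 = 13/5, a_2 = -3, so
  g(x) = -3*x^2 + 13*x/5.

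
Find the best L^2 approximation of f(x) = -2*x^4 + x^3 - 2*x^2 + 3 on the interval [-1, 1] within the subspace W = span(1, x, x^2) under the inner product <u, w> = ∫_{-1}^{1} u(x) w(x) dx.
g(x) = -26*x^2/7 + 3*x/5 + 111/35

The best approximation g ∈ W is the orthogonal projection of f onto W. Writing g = a_0 + a_1 x + a_2 x^2, the coefficients solve the normal equations G · a = b where
  G_{ij} = <φ_i, φ_j> and b_i = <f, φ_i>, with φ_0 = 1, φ_1 = x, φ_2 = x^2.
G =
  [2, 0, 2/3]
  [0, 2/3, 0]
  [2/3, 0, 2/5],
b = (58/15, 2/5, 22/35).
Solving gives a_0 = 111/35, a_1 = 3/5, a_2 = -26/7, so
  g(x) = -26*x^2/7 + 3*x/5 + 111/35.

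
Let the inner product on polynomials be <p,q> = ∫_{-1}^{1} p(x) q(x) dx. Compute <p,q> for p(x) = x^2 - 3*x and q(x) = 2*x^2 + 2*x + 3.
<p,q> = -6/5

Expand the product: p(x)·q(x) = 2*x^4 - 4*x^3 - 3*x^2 - 9*x.
∫_{-1}^{1} of each monomial x^k gives [2/(k+1) if k even, 0 if k odd]. Integrating term-by-term (or equivalently evaluating the antiderivative F(x) = 2*x^5/5 - x^4 - x^3 - 9*x^2/2 at the endpoints):
  F(1) − F(−1) = -61/10 − (-49/10) = -6/5.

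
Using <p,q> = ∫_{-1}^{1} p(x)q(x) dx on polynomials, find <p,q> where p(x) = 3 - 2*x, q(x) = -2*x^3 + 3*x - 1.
<p,q> = -42/5

Expand the product: p(x)·q(x) = 4*x^4 - 6*x^3 - 6*x^2 + 11*x - 3.
∫_{-1}^{1} of each monomial x^k gives [2/(k+1) if k even, 0 if k odd]. Integrating term-by-term (or equivalently evaluating the antiderivative F(x) = 4*x^5/5 - 3*x^4/2 - 2*x^3 + 11*x^2/2 - 3*x at the endpoints):
  F(1) − F(−1) = -1/5 − (41/5) = -42/5.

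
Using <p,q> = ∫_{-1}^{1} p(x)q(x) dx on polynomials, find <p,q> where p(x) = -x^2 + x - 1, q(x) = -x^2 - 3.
<p,q> = 136/15

Expand the product: p(x)·q(x) = x^4 - x^3 + 4*x^2 - 3*x + 3.
∫_{-1}^{1} of each monomial x^k gives [2/(k+1) if k even, 0 if k odd]. Integrating term-by-term (or equivalently evaluating the antiderivative F(x) = x^5/5 - x^4/4 + 4*x^3/3 - 3*x^2/2 + 3*x at the endpoints):
  F(1) − F(−1) = 167/60 − (-377/60) = 136/15.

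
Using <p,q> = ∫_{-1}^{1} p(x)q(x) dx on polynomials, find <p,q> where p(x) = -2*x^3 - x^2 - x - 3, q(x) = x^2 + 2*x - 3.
<p,q> = 44/3

Expand the product: p(x)·q(x) = -2*x^5 - 5*x^4 + 3*x^3 - 2*x^2 - 3*x + 9.
∫_{-1}^{1} of each monomial x^k gives [2/(k+1) if k even, 0 if k odd]. Integrating term-by-term (or equivalently evaluating the antiderivative F(x) = -x^6/3 - x^5 + 3*x^4/4 - 2*x^3/3 - 3*x^2/2 + 9*x at the endpoints):
  F(1) − F(−1) = 25/4 − (-101/12) = 44/3.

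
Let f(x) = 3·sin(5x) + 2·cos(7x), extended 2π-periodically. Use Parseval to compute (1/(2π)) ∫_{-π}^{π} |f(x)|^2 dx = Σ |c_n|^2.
Σ |c_n|^2 = 13/2

Expand |f|^2 and use orthogonality of {sin(nx), cos(mx)} on [-π, π]:
  ∫_{-π}^{π} sin(nx)^2 dx = π, ∫ cos(mx)^2 dx = π, and cross terms integrate to 0.
So ∫_{-π}^{π} f(x)^2 dx = 3^2 · π + 2^2 · π = (9 + 4)π.
Divide by 2π: (9 + 4)/2 = 13/2.
By Parseval, this equals Σ |c_n|^2.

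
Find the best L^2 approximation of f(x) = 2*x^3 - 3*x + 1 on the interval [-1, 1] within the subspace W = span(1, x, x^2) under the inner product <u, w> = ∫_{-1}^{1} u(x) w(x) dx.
g(x) = 1 - 9*x/5

The best approximation g ∈ W is the orthogonal projection of f onto W. Writing g = a_0 + a_1 x + a_2 x^2, the coefficients solve the normal equations G · a = b where
  G_{ij} = <φ_i, φ_j> and b_i = <f, φ_i>, with φ_0 = 1, φ_1 = x, φ_2 = x^2.
G =
  [2, 0, 2/3]
  [0, 2/3, 0]
  [2/3, 0, 2/5],
b = (2, -6/5, 2/3).
Solving gives a_0 = 1, a_1 = -9/5, a_2 = 0, so
  g(x) = 1 - 9*x/5.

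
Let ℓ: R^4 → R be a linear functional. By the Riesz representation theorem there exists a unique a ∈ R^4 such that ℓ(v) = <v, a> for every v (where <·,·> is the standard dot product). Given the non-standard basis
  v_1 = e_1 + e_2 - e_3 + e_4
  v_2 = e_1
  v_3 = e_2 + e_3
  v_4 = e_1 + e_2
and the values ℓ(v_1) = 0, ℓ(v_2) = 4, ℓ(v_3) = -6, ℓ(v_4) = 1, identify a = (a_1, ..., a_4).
a = (4, -3, -3, -4)

Write a = (a_1, ..., a_4) in the standard basis. For each basis vector v_i, ℓ(v_i) = <v_i, a> is a linear equation in the a_j's. Collect the n equations into a matrix system V a = ℓ, where row i of V is v_i (expressed in the standard basis). Since V is invertible (lower-triangular with 1s on the diagonal, up to permutation), solve by back-substitution:
  V =
[[1, 1, -1, 1],
 [1, 0, 0, 0],
 [0, 1, 1, 0],
 [1, 1, 0, 0]]
  V a = (0, 4, -6, 1)
Solving gives a = (4, -3, -3, -4).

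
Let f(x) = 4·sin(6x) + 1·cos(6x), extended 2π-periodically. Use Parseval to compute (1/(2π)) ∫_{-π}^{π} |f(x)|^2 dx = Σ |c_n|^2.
Σ |c_n|^2 = 17/2

Expand |f|^2 and use orthogonality of {sin(nx), cos(mx)} on [-π, π]:
  ∫_{-π}^{π} sin(nx)^2 dx = π, ∫ cos(mx)^2 dx = π, and cross terms integrate to 0.
So ∫_{-π}^{π} f(x)^2 dx = 4^2 · π + 1^2 · π = (16 + 1)π.
Divide by 2π: (16 + 1)/2 = 17/2.
By Parseval, this equals Σ |c_n|^2.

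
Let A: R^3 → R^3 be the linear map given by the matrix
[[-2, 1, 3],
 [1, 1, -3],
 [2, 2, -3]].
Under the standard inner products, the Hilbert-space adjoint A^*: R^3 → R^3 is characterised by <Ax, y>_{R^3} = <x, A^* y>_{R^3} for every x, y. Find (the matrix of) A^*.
A^* = A^T =
[[-2, 1, 2],
 [1, 1, 2],
 [3, -3, -3]]

For real matrices with standard dot products, the defining identity <Ax, y> = <x, A^* y> gives (Ax)^T y = x^T (A^*) y, i.e. x^T A^T y = x^T (A^*) y. Since this holds for all x, y, we must have A^* = A^T. Therefore
A^* =
[[-2, 1, 2],
 [1, 1, 2],
 [3, -3, -3]].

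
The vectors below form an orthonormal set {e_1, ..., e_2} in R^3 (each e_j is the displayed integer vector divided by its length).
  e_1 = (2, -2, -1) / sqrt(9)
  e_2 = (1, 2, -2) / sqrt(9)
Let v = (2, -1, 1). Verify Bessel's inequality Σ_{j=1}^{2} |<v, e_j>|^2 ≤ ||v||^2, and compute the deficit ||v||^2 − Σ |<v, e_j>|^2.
Σ |<v, e_j>|^2 = 29/9; ||v||^2 = 6; deficit = 25/9

Write each e_j = u_j / sqrt(<u_j, u_j>) where u_j is the displayed integer vector. Then <v, e_j> = <v, u_j> / sqrt(<u_j, u_j>), so |<v, e_j>|^2 = <v, u_j>^2 / <u_j, u_j>.
Coefficients: <v, e_1> = 5/sqrt(9), <v, e_2> = -2/sqrt(9).
Square and sum: Σ |<v, e_j>|^2 = 29/9.
Compute ||v||^2 = v·v = 6.
Deficit = 6 − 29/9 = 25/9 ≥ 0, confirming Bessel's inequality. (The deficit equals ||v − Σ <v,e_j> e_j||^2, the squared distance from v to span{e_j}.)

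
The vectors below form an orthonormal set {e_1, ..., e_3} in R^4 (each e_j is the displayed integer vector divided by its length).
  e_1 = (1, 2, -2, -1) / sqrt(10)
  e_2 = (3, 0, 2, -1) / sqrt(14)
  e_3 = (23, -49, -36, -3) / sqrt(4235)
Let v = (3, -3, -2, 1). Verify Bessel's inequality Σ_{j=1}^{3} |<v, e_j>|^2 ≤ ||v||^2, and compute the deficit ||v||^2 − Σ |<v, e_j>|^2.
Σ |<v, e_j>|^2 = 2459/121; ||v||^2 = 23; deficit = 324/121

Write each e_j = u_j / sqrt(<u_j, u_j>) where u_j is the displayed integer vector. Then <v, e_j> = <v, u_j> / sqrt(<u_j, u_j>), so |<v, e_j>|^2 = <v, u_j>^2 / <u_j, u_j>.
Coefficients: <v, e_1> = 0/sqrt(10), <v, e_2> = 4/sqrt(14), <v, e_3> = 285/sqrt(4235).
Square and sum: Σ |<v, e_j>|^2 = 2459/121.
Compute ||v||^2 = v·v = 23.
Deficit = 23 − 2459/121 = 324/121 ≥ 0, confirming Bessel's inequality. (The deficit equals ||v − Σ <v,e_j> e_j||^2, the squared distance from v to span{e_j}.)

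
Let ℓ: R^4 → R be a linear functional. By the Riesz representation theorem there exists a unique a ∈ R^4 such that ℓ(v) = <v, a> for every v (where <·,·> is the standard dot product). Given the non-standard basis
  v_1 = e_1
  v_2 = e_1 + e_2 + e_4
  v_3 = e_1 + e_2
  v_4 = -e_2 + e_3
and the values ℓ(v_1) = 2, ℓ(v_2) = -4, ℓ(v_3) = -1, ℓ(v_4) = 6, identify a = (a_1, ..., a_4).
a = (2, -3, 3, -3)

Write a = (a_1, ..., a_4) in the standard basis. For each basis vector v_i, ℓ(v_i) = <v_i, a> is a linear equation in the a_j's. Collect the n equations into a matrix system V a = ℓ, where row i of V is v_i (expressed in the standard basis). Since V is invertible (lower-triangular with 1s on the diagonal, up to permutation), solve by back-substitution:
  V =
[[1, 0, 0, 0],
 [1, 1, 0, 1],
 [1, 1, 0, 0],
 [0, -1, 1, 0]]
  V a = (2, -4, -1, 6)
Solving gives a = (2, -3, 3, -3).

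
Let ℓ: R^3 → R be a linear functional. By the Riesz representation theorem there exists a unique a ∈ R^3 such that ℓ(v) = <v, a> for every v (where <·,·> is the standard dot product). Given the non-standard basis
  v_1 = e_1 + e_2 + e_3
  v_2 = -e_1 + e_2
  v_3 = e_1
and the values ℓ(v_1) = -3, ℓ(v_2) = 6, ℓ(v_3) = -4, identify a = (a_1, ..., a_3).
a = (-4, 2, -1)

Write a = (a_1, ..., a_3) in the standard basis. For each basis vector v_i, ℓ(v_i) = <v_i, a> is a linear equation in the a_j's. Collect the n equations into a matrix system V a = ℓ, where row i of V is v_i (expressed in the standard basis). Since V is invertible (lower-triangular with 1s on the diagonal, up to permutation), solve by back-substitution:
  V =
[[1, 1, 1],
 [-1, 1, 0],
 [1, 0, 0]]
  V a = (-3, 6, -4)
Solving gives a = (-4, 2, -1).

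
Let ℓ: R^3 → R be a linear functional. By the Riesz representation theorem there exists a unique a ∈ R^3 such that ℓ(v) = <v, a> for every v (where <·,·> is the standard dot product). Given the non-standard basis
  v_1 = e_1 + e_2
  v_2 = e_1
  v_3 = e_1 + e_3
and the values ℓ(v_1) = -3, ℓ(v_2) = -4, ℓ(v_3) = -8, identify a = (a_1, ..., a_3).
a = (-4, 1, -4)

Write a = (a_1, ..., a_3) in the standard basis. For each basis vector v_i, ℓ(v_i) = <v_i, a> is a linear equation in the a_j's. Collect the n equations into a matrix system V a = ℓ, where row i of V is v_i (expressed in the standard basis). Since V is invertible (lower-triangular with 1s on the diagonal, up to permutation), solve by back-substitution:
  V =
[[1, 1, 0],
 [1, 0, 0],
 [1, 0, 1]]
  V a = (-3, -4, -8)
Solving gives a = (-4, 1, -4).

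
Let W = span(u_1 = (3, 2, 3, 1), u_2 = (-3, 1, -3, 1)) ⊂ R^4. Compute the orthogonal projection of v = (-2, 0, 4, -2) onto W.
proj_W(v) = (252/235, -204/235, 252/235, -164/235)

Set up U = [u_1 | ... | u_2] ∈ R^(4×2). The projector onto W = col(U) is P = U (U^T U)^(-1) U^T.
Compute U^T U =
  [23, -15]
  [-15, 20],
and U^T v = (4, -8).
Solve U^T U · c = U^T v for the coefficients: c = (-8/47, -124/235). The projection is proj_W(v) = U c.
Check: (v - proj_W(v)) · u_1 = 0  (should be 0).
Check: (v - proj_W(v)) · u_2 = 0  (should be 0).
Result: proj_W(v) = (252/235, -204/235, 252/235, -164/235).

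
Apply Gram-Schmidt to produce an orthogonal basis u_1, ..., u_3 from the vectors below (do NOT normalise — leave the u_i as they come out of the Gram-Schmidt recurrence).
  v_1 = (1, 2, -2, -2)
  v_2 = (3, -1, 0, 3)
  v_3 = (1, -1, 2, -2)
Orthogonal basis:
  u_1 = (1, 2, -2, -2)
  u_2 = (44/13, -3/13, -10/13, 29/13)
  u_3 = (172/111, -65/74, 193/111, -409/222)

Apply the Gram-Schmidt recurrence
  u_1 = v_1
  u_i = v_i − Σ_{j<i} ((v_i · u_j) / (u_j · u_j)) · u_j.

Step by step this gives:
  u_1 = (1, 2, -2, -2)
  u_2 = (44/13, -3/13, -10/13, 29/13)
  u_3 = (172/111, -65/74, 193/111, -409/222)

Orthogonality check:
  u_2 · u_1 = 0 (should be 0)
  u_3 · u_1 = 0 (should be 0)
  u_3 · u_2 = 0 (should be 0)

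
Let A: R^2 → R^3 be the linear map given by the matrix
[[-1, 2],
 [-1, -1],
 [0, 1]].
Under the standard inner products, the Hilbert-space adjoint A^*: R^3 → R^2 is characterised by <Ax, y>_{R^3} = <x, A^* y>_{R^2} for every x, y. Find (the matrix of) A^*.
A^* = A^T =
[[-1, -1, 0],
 [2, -1, 1]]

For real matrices with standard dot products, the defining identity <Ax, y> = <x, A^* y> gives (Ax)^T y = x^T (A^*) y, i.e. x^T A^T y = x^T (A^*) y. Since this holds for all x, y, we must have A^* = A^T. Therefore
A^* =
[[-1, -1, 0],
 [2, -1, 1]].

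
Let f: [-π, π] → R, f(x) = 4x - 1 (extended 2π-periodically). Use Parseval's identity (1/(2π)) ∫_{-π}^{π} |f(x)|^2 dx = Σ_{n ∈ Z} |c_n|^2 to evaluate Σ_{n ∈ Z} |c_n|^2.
Σ |c_n|^2 = 16π^2/3 + 1

Expand and integrate term by term over [-π, π]:
  ∫ (4x)^2 dx = 16·(2π^3/3); ∫ 2·4·(-1)·x dx = 0 (odd integrand); ∫ (-1)^2 dx = 1·2π.
So (1/(2π)) ∫_{-π}^{π} (4x - 1)^2 dx = 16π^2/3 + 1 = 16π^2/3 + 1.
Parseval ⇒ Σ |c_n|^2 = 16π^2/3 + 1.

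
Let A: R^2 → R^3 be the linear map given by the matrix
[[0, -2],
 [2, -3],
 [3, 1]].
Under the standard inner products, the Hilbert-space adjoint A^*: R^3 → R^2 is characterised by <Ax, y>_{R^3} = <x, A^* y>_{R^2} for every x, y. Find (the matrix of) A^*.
A^* = A^T =
[[0, 2, 3],
 [-2, -3, 1]]

For real matrices with standard dot products, the defining identity <Ax, y> = <x, A^* y> gives (Ax)^T y = x^T (A^*) y, i.e. x^T A^T y = x^T (A^*) y. Since this holds for all x, y, we must have A^* = A^T. Therefore
A^* =
[[0, 2, 3],
 [-2, -3, 1]].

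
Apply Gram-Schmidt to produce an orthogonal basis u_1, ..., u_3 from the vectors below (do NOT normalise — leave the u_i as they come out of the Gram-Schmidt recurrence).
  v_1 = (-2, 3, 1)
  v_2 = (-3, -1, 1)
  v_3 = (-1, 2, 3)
Orthogonal basis:
  u_1 = (-2, 3, 1)
  u_2 = (-17/7, -13/7, 5/7)
  u_3 = (18/23, -9/46, 99/46)

Apply the Gram-Schmidt recurrence
  u_1 = v_1
  u_i = v_i − Σ_{j<i} ((v_i · u_j) / (u_j · u_j)) · u_j.

Step by step this gives:
  u_1 = (-2, 3, 1)
  u_2 = (-17/7, -13/7, 5/7)
  u_3 = (18/23, -9/46, 99/46)

Orthogonality check:
  u_2 · u_1 = 0 (should be 0)
  u_3 · u_1 = 0 (should be 0)
  u_3 · u_2 = 0 (should be 0)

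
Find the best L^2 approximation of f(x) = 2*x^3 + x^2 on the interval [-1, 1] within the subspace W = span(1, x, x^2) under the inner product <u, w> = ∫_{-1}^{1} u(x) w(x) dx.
g(x) = x^2 + 6*x/5

The best approximation g ∈ W is the orthogonal projection of f onto W. Writing g = a_0 + a_1 x + a_2 x^2, the coefficients solve the normal equations G · a = b where
  G_{ij} = <φ_i, φ_j> and b_i = <f, φ_i>, with φ_0 = 1, φ_1 = x, φ_2 = x^2.
G =
  [2, 0, 2/3]
  [0, 2/3, 0]
  [2/3, 0, 2/5],
b = (2/3, 4/5, 2/5).
Solving gives a_0 = 0, a_1 = 6/5, a_2 = 1, so
  g(x) = x^2 + 6*x/5.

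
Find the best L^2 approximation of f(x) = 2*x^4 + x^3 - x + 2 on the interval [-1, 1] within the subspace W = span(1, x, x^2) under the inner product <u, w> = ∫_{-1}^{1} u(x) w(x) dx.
g(x) = 12*x^2/7 - 2*x/5 + 64/35

The best approximation g ∈ W is the orthogonal projection of f onto W. Writing g = a_0 + a_1 x + a_2 x^2, the coefficients solve the normal equations G · a = b where
  G_{ij} = <φ_i, φ_j> and b_i = <f, φ_i>, with φ_0 = 1, φ_1 = x, φ_2 = x^2.
G =
  [2, 0, 2/3]
  [0, 2/3, 0]
  [2/3, 0, 2/5],
b = (24/5, -4/15, 40/21).
Solving gives a_0 = 64/35, a_1 = -2/5, a_2 = 12/7, so
  g(x) = 12*x^2/7 - 2*x/5 + 64/35.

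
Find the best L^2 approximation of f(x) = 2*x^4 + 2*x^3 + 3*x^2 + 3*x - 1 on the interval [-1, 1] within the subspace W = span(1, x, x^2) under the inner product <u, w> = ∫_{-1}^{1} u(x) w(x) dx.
g(x) = 33*x^2/7 + 21*x/5 - 41/35

The best approximation g ∈ W is the orthogonal projection of f onto W. Writing g = a_0 + a_1 x + a_2 x^2, the coefficients solve the normal equations G · a = b where
  G_{ij} = <φ_i, φ_j> and b_i = <f, φ_i>, with φ_0 = 1, φ_1 = x, φ_2 = x^2.
G =
  [2, 0, 2/3]
  [0, 2/3, 0]
  [2/3, 0, 2/5],
b = (4/5, 14/5, 116/105).
Solving gives a_0 = -41/35, a_1 = 21/5, a_2 = 33/7, so
  g(x) = 33*x^2/7 + 21*x/5 - 41/35.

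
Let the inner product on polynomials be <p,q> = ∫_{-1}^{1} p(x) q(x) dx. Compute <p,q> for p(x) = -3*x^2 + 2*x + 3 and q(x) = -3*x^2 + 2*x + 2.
<p,q> = 124/15

Expand the product: p(x)·q(x) = 9*x^4 - 12*x^3 - 11*x^2 + 10*x + 6.
∫_{-1}^{1} of each monomial x^k gives [2/(k+1) if k even, 0 if k odd]. Integrating term-by-term (or equivalently evaluating the antiderivative F(x) = 9*x^5/5 - 3*x^4 - 11*x^3/3 + 5*x^2 + 6*x at the endpoints):
  F(1) − F(−1) = 92/15 − (-32/15) = 124/15.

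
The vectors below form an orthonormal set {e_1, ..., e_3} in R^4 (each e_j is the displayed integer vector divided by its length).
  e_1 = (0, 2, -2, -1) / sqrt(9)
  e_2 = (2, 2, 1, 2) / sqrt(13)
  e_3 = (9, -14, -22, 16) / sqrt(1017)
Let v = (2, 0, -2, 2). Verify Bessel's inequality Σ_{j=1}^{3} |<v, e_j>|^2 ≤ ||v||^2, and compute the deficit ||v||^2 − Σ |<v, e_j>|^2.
Σ |<v, e_j>|^2 = 17484/1469; ||v||^2 = 12; deficit = 144/1469

Write each e_j = u_j / sqrt(<u_j, u_j>) where u_j is the displayed integer vector. Then <v, e_j> = <v, u_j> / sqrt(<u_j, u_j>), so |<v, e_j>|^2 = <v, u_j>^2 / <u_j, u_j>.
Coefficients: <v, e_1> = 2/sqrt(9), <v, e_2> = 6/sqrt(13), <v, e_3> = 94/sqrt(1017).
Square and sum: Σ |<v, e_j>|^2 = 17484/1469.
Compute ||v||^2 = v·v = 12.
Deficit = 12 − 17484/1469 = 144/1469 ≥ 0, confirming Bessel's inequality. (The deficit equals ||v − Σ <v,e_j> e_j||^2, the squared distance from v to span{e_j}.)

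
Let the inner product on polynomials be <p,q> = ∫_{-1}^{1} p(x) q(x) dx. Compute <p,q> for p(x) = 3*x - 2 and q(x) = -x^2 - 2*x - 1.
<p,q> = 4/3

Expand the product: p(x)·q(x) = -3*x^3 - 4*x^2 + x + 2.
∫_{-1}^{1} of each monomial x^k gives [2/(k+1) if k even, 0 if k odd]. Integrating term-by-term (or equivalently evaluating the antiderivative F(x) = -3*x^4/4 - 4*x^3/3 + x^2/2 + 2*x at the endpoints):
  F(1) − F(−1) = 5/12 − (-11/12) = 4/3.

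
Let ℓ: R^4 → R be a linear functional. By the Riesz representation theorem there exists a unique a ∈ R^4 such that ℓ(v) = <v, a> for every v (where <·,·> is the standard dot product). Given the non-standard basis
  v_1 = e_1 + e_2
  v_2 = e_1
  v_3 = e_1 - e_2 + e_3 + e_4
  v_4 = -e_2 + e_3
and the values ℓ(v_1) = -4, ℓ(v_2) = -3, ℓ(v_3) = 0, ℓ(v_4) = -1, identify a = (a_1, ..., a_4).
a = (-3, -1, -2, 4)

Write a = (a_1, ..., a_4) in the standard basis. For each basis vector v_i, ℓ(v_i) = <v_i, a> is a linear equation in the a_j's. Collect the n equations into a matrix system V a = ℓ, where row i of V is v_i (expressed in the standard basis). Since V is invertible (lower-triangular with 1s on the diagonal, up to permutation), solve by back-substitution:
  V =
[[1, 1, 0, 0],
 [1, 0, 0, 0],
 [1, -1, 1, 1],
 [0, -1, 1, 0]]
  V a = (-4, -3, 0, -1)
Solving gives a = (-3, -1, -2, 4).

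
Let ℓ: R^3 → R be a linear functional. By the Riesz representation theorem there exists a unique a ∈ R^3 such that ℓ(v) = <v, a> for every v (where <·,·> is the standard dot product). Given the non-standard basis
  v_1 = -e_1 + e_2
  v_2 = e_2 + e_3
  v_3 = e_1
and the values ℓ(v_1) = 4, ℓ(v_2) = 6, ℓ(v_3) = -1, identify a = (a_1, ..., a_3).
a = (-1, 3, 3)

Write a = (a_1, ..., a_3) in the standard basis. For each basis vector v_i, ℓ(v_i) = <v_i, a> is a linear equation in the a_j's. Collect the n equations into a matrix system V a = ℓ, where row i of V is v_i (expressed in the standard basis). Since V is invertible (lower-triangular with 1s on the diagonal, up to permutation), solve by back-substitution:
  V =
[[-1, 1, 0],
 [0, 1, 1],
 [1, 0, 0]]
  V a = (4, 6, -1)
Solving gives a = (-1, 3, 3).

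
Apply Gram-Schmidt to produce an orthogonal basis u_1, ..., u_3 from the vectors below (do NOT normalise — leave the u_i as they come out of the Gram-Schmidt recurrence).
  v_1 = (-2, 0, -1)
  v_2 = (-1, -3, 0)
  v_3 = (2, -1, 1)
Orthogonal basis:
  u_1 = (-2, 0, -1)
  u_2 = (-1/5, -3, 2/5)
  u_3 = (3/46, -1/46, -3/23)

Apply the Gram-Schmidt recurrence
  u_1 = v_1
  u_i = v_i − Σ_{j<i} ((v_i · u_j) / (u_j · u_j)) · u_j.

Step by step this gives:
  u_1 = (-2, 0, -1)
  u_2 = (-1/5, -3, 2/5)
  u_3 = (3/46, -1/46, -3/23)

Orthogonality check:
  u_2 · u_1 = 0 (should be 0)
  u_3 · u_1 = 0 (should be 0)
  u_3 · u_2 = 0 (should be 0)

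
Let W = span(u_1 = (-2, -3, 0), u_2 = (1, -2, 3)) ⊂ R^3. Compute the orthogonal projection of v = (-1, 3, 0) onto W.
proj_W(v) = (77/166, 168/83, -189/166)

Set up U = [u_1 | ... | u_2] ∈ R^(3×2). The projector onto W = col(U) is P = U (U^T U)^(-1) U^T.
Compute U^T U =
  [13, 4]
  [4, 14],
and U^T v = (-7, -7).
Solve U^T U · c = U^T v for the coefficients: c = (-35/83, -63/166). The projection is proj_W(v) = U c.
Check: (v - proj_W(v)) · u_1 = 0  (should be 0).
Check: (v - proj_W(v)) · u_2 = 0  (should be 0).
Result: proj_W(v) = (77/166, 168/83, -189/166).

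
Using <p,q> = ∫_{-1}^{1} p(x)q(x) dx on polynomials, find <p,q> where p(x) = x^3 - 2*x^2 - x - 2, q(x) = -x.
<p,q> = 4/15

Expand the product: p(x)·q(x) = -x^4 + 2*x^3 + x^2 + 2*x.
∫_{-1}^{1} of each monomial x^k gives [2/(k+1) if k even, 0 if k odd]. Integrating term-by-term (or equivalently evaluating the antiderivative F(x) = -x^5/5 + x^4/2 + x^3/3 + x^2 at the endpoints):
  F(1) − F(−1) = 49/30 − (41/30) = 4/15.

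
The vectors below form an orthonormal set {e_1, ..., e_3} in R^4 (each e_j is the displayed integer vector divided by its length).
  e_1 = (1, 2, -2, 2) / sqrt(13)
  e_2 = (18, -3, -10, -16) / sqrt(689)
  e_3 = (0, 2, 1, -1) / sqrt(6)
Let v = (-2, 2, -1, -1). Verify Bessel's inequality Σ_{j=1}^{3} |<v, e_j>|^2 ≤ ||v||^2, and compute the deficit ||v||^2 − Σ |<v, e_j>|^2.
Σ |<v, e_j>|^2 = 532/159; ||v||^2 = 10; deficit = 1058/159

Write each e_j = u_j / sqrt(<u_j, u_j>) where u_j is the displayed integer vector. Then <v, e_j> = <v, u_j> / sqrt(<u_j, u_j>), so |<v, e_j>|^2 = <v, u_j>^2 / <u_j, u_j>.
Coefficients: <v, e_1> = 2/sqrt(13), <v, e_2> = -16/sqrt(689), <v, e_3> = 4/sqrt(6).
Square and sum: Σ |<v, e_j>|^2 = 532/159.
Compute ||v||^2 = v·v = 10.
Deficit = 10 − 532/159 = 1058/159 ≥ 0, confirming Bessel's inequality. (The deficit equals ||v − Σ <v,e_j> e_j||^2, the squared distance from v to span{e_j}.)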